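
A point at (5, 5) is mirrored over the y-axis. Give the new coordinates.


Transformation: reflection
Original point: (5, 5)
Rule for reflection over the y-axis: (x, y) -> (-x, y)
Apply: (5, 5) -> (-5, 5)
(-5, 5)


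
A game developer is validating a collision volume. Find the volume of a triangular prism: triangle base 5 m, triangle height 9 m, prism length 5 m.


Shape: triangular prism
Triangle base = 5 m, triangle height = 9 m, prism length L = 5 m
Formula: V = (1/2 * b * h_tri) * L
Cross-section area = 0.5 * 5 * 9 = 22.5
V = 22.5 * 5
V = 112.5
112.5 m^3


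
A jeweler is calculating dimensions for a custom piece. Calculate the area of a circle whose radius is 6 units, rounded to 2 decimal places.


Shape: circle
Radius r = 6 units
Formula: A = pi * r^2
r^2 = 6^2 = 36
A = pi * 36
A = 113.1
113.1 units^2


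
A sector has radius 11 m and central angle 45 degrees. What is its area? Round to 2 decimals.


Shape: circular sector
Radius r = 11 m, Angle = 45 degrees
Formula: A = (angle/360) * pi * r^2
r^2 = 121
Fraction of circle = 45/360
A = (45/360) * pi * 121
A = 15.125 * pi
A = 47.52
47.52 m^2


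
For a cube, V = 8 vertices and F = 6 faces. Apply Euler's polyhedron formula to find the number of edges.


Polyhedron: cube
Euler's formula for convex polyhedra: V - E + F = 2
Given: V = 8 vertices and F = 6 faces
Solve for E:
E = V + F - 2 = 8 + 6 - 2 = 12
12 edges


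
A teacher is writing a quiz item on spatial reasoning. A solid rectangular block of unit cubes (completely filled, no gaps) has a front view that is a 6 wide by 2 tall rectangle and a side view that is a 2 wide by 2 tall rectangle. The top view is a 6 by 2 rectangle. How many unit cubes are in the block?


Orthographic views of a solid rectangular block:
Front view 6 x 2 -> length = 6, height = 2
Side view 2 x 2 -> width = 2, height = 2 (consistent)
Top view 6 x 2 -> confirms length = 6, width = 2
The block is 6 x 2 x 2.
Total unit cubes = 6 * 2 * 2 = 24
24 unit cubes


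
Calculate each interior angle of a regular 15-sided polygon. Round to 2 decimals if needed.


Shape: regular pentadecagon (15 sides)
Formula: interior angle = (n - 2) * 180 / n
(n - 2) = 13
(n - 2) * 180 = 2340
angle = 2340 / 15
angle = 156
156 degrees


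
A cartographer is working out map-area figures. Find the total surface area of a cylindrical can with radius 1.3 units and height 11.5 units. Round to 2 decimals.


Shape: closed cylinder
Radius r = 1.3 units, Height h = 11.5 units
Formula: SA = 2*pi*r^2 + 2*pi*r*h = 2*pi*r*(r + h)
r + h = 12.8
2 * r * (r + h) = 2 * 1.3 * 12.8 = 33.28
SA = 33.28 * pi
SA = 104.55
104.55 units^2


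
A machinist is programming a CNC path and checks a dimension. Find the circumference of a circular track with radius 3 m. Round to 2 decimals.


Shape: circle
Radius r = 3 m
Formula: C = 2 * pi * r
C = 2 * pi * 3
C = 6 * pi
C = 18.85
18.85 m


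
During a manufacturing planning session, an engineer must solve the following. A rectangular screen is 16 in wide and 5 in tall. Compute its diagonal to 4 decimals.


Shape: rectangle (diagonal via Pythagoras)
Sides: 16 in and 5 in
Formula: d = sqrt(l^2 + w^2)
l^2 = 256, w^2 = 25
l^2 + w^2 = 281
d = sqrt(281)
d = 16.7631
16.7631 in


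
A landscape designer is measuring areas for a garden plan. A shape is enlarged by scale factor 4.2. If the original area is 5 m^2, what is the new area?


Linear scale factor k = 4.2
Original area = 5 m^2
Rule: under a linear scaling by k, areas scale by k^2.
k^2 = 4.2^2 = 17.64
New area = 5 * 17.64
New area = 88.2
88.2 m^2


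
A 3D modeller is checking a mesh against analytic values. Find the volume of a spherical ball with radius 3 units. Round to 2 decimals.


Shape: sphere
Radius r = 3 units
Formula: V = (4/3) * pi * r^3
r^3 = 27
(4/3) * 27 = 36
V = 36 * pi
V = 113.1
113.1 units^3


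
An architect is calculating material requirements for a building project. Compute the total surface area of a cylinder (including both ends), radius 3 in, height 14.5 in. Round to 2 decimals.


Shape: closed cylinder
Radius r = 3 in, Height h = 14.5 in
Formula: SA = 2*pi*r^2 + 2*pi*r*h = 2*pi*r*(r + h)
r + h = 17.5
2 * r * (r + h) = 2 * 3 * 17.5 = 105
SA = 105 * pi
SA = 329.87
329.87 in^2


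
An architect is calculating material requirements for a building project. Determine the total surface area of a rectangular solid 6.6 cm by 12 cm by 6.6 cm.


Shape: rectangular prism
l = 6.6 cm, w = 12 cm, h = 6.6 cm
Formula: SA = 2(lw + lh + wh)
lw = 79.2, lh = 43.56, wh = 79.2
lw + lh + wh = 201.96
SA = 2 * 201.96
SA = 403.92
403.92 cm^2


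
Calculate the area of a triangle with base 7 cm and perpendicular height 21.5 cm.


Shape: triangle
Base b = 7 cm, Height h = 21.5 cm
Formula: A = (1/2) * b * h
A = 0.5 * 7 * 21.5
A = 0.5 * 150.5
A = 75.25
75.25 cm^2


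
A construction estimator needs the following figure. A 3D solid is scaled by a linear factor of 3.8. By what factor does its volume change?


Linear scale factor k = 3.8
Rule: under a linear scaling by k, volumes scale by k^3.
k^3 = 3.8 * 3.8 * 3.8
k^3 = 14.44 * 3.8
k^3 = 54.872
Volume scales by a factor of 54.872.
54.872 (dimensionless)


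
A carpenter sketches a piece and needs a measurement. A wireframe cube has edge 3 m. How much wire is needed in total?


Shape: cube
Side s = 3 m
A cube has 12 edges, all equal.
Formula: total edge length = 12 * s
Total = 12 * 3
Total = 36
36 m


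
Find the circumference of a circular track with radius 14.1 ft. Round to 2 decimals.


Shape: circle
Radius r = 14.1 ft
Formula: C = 2 * pi * r
C = 2 * pi * 14.1
C = 28.2 * pi
C = 88.59
88.59 ft


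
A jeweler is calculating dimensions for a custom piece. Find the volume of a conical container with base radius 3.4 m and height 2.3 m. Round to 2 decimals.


Shape: cone
Radius r = 3.4 m, Height h = 2.3 m
Formula: V = (1/3) * pi * r^2 * h
r^2 = 11.56
pi * r^2 * h = pi * 11.56 * 2.3 = 26.588 * pi
V = 26.588 * pi / 3
V = 27.84
27.84 m^3


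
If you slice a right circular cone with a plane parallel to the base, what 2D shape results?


Solid: right circular cone
Cutting plane: parallel to the base
Visualize the intersection of the plane with the solid's surface.
The boundary of the cut region is a circle.
circle


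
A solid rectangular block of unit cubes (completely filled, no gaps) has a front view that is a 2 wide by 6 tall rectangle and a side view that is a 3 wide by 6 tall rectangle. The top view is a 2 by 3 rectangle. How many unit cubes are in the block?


Orthographic views of a solid rectangular block:
Front view 2 x 6 -> length = 2, height = 6
Side view 3 x 6 -> width = 3, height = 6 (consistent)
Top view 2 x 3 -> confirms length = 2, width = 3
The block is 2 x 3 x 6.
Total unit cubes = 2 * 3 * 6 = 36
36 unit cubes


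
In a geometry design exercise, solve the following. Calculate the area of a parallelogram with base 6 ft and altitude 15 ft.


Shape: parallelogram
Base b = 6 ft, Height h = 15 ft
Formula: A = b * h
A = 6 * 15
A = 90
90 ft^2


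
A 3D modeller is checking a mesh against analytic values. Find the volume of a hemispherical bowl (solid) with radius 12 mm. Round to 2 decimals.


Shape: hemisphere (half of a sphere)
Radius r = 12 mm
Formula: V = (1/2) * (4/3) * pi * r^3 = (2/3) * pi * r^3
r^3 = 1728
(2/3) * 1728 = 1152
V = 1152 * pi
V = 3619.11
3619.11 mm^3


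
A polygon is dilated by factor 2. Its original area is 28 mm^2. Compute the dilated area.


Linear scale factor k = 2
Original area = 28 mm^2
Rule: under a linear scaling by k, areas scale by k^2.
k^2 = 2^2 = 4
New area = 28 * 4
New area = 112
112 mm^2


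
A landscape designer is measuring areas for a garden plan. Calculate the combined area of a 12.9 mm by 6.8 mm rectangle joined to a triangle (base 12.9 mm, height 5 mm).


Composite shape: rectangle + triangle
Rectangle area = 12.9 * 6.8 = 87.72
Triangle area = 0.5 * 12.9 * 5 = 32.25
Total = 87.72 + 32.25
Total = 119.97
119.97 mm^2


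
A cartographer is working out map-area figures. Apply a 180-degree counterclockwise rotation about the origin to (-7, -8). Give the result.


Transformation: rotation about the origin
Original point: (-7, -8)
Rule for 180 deg: (x, y) -> (-x, -y)
Apply: (-7, -8) -> (7, 8)
(7, 8)


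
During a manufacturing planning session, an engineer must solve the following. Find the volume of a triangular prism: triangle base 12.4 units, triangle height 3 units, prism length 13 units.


Shape: triangular prism
Triangle base = 12.4 units, triangle height = 3 units, prism length L = 13 units
Formula: V = (1/2 * b * h_tri) * L
Cross-section area = 0.5 * 12.4 * 3 = 18.6
V = 18.6 * 13
V = 241.8
241.8 units^3


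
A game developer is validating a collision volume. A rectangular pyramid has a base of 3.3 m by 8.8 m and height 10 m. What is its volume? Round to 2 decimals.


Shape: rectangular pyramid
Base: 3.3 m x 8.8 m, Height h = 10 m
Formula: V = (1/3) * base_area * h
base_area = 3.3 * 8.8 = 29.04
base_area * h = 29.04 * 10 = 290.4
V = 290.4 / 3
V = 96.8
96.8 m^3


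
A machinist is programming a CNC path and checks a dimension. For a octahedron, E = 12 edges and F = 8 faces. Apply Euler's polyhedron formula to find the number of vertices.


Polyhedron: octahedron
Euler's formula for convex polyhedra: V - E + F = 2
Given: E = 12 edges and F = 8 faces
Solve for V:
V = 2 + E - F = 2 + 12 - 8 = 6
6 vertices


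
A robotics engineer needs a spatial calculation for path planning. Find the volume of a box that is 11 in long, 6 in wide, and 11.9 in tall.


Shape: rectangular prism
l = 11 in, w = 6 in, h = 11.9 in
Formula: V = l * w * h
V = 11 * 6 * 11.9
V = 66 * 11.9
V = 785.4
785.4 in^3


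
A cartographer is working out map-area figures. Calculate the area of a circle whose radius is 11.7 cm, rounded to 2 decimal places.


Shape: circle
Radius r = 11.7 cm
Formula: A = pi * r^2
r^2 = 11.7^2 = 136.89
A = pi * 136.89
A = 430.05
430.05 cm^2


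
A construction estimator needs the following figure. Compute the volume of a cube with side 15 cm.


Shape: cube
Side s = 15 cm
Formula: V = s^3
V = 15 * 15 * 15
V = 225 * 15
V = 3375
3375 cm^3


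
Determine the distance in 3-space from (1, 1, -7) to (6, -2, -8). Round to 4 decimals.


3D distance between two points
P1 = (1, 1, -7), P2 = (6, -2, -8)
Formula: d = sqrt((x2-x1)^2 + (y2-y1)^2 + (z2-z1)^2)
dx = 6 - 1 = 5
dy = -2 - 1 = -3
dz = -8 - -7 = -1
dx^2 + dy^2 + dz^2 = 25 + 9 + 1 = 35
d = sqrt(35)
d = 5.9161
5.9161 units


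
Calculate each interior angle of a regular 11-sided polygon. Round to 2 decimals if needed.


Shape: regular hendecagon (11 sides)
Formula: interior angle = (n - 2) * 180 / n
(n - 2) = 9
(n - 2) * 180 = 1620
angle = 1620 / 11
angle = 147.27
147.27 degrees


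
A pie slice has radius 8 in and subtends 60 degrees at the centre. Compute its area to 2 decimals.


Shape: circular sector
Radius r = 8 in, Angle = 60 degrees
Formula: A = (angle/360) * pi * r^2
r^2 = 64
Fraction of circle = 60/360
A = (60/360) * pi * 64
A = 10.666667 * pi
A = 33.51
33.51 in^2


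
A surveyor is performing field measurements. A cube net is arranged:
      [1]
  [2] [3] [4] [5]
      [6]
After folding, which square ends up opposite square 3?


Net: cross layout. Take square 3 as the base (bottom).
Fold the four squares in the horizontal row up around 3: 2 -> left, 4 -> right, 5 wraps to the top.
Fold 1 and 6 up from 3: 1 -> back, 6 -> front.
Opposite pairs are therefore: (1, 6), (2, 4), (3, 5).
Face 3 is opposite face 5.
face 5


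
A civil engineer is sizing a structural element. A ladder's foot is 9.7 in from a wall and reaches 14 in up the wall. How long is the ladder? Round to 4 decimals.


Shape: right triangle
Legs a = 9.7 in, b = 14 in
Formula: c = sqrt(a^2 + b^2)
a^2 = 94.09, b^2 = 196
a^2 + b^2 = 290.09
c = sqrt(290.09)
c = 17.032
17.032 in


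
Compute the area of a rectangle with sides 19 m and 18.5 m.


Shape: rectangle
Length l = 19 m, Width w = 18.5 m
Formula: A = l * w
A = 19 * 18.5
A = 351.5
351.5 m^2


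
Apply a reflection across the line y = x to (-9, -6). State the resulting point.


Transformation: reflection
Original point: (-9, -6)
Rule for reflection over y = x: (x, y) -> (y, x)
Apply: (-9, -6) -> (-6, -9)
(-6, -9)


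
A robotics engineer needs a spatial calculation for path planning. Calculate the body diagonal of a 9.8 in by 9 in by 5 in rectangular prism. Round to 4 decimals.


Shape: rectangular box (space diagonal)
l = 9.8 in, w = 9 in, h = 5 in
Visualize: the diagonal of the base, then a right triangle with that diagonal and the height.
Formula: d = sqrt(l^2 + w^2 + h^2)
l^2 + w^2 + h^2 = 96.04 + 81 + 25 = 202.04
d = sqrt(202.04)
d = 14.2141
14.2141 in


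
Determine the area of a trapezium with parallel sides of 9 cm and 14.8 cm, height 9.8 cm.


Shape: trapezoid
Parallel sides a = 9 cm, b = 14.8 cm; Height h = 9.8 cm
Formula: A = (a + b) * h / 2
a + b = 9 + 14.8 = 23.8
A = 23.8 * 9.8 / 2
A = 233.24 / 2
A = 116.62
116.62 cm^2


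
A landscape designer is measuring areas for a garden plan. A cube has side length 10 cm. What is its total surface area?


Shape: cube
Side s = 10 cm
A cube has 6 square faces.
Formula: SA = 6 * s^2
s^2 = 100
SA = 6 * 100
SA = 600
600 cm^2


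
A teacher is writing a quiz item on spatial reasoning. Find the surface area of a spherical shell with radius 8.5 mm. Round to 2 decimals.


Shape: sphere
Radius r = 8.5 mm
Formula: SA = 4 * pi * r^2
r^2 = 72.25
SA = 4 * pi * 72.25
SA = 289 * pi
SA = 907.92
907.92 mm^2


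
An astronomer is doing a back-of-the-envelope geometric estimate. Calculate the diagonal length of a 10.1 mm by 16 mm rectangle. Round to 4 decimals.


Shape: rectangle (diagonal via Pythagoras)
Sides: 10.1 mm and 16 mm
Formula: d = sqrt(l^2 + w^2)
l^2 = 102.01, w^2 = 256
l^2 + w^2 = 358.01
d = sqrt(358.01)
d = 18.9212
18.9212 mm


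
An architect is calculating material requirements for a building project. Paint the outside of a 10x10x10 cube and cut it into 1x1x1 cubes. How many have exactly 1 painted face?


Large cube: 10 x 10 x 10, cut into unit cubes.
n = 10, so n - 2 = 8
Cubes with 1 painted face lie in the interior of each face.
A cube has 6 faces; each contributes (n - 2)^2 = 64 such cubes.
Count = 6 * 64 = 384
384 unit cubes


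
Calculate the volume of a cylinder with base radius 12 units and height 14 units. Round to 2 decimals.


Shape: cylinder
Radius r = 12 units, Height h = 14 units
Formula: V = pi * r^2 * h
r^2 = 144
V = pi * 144 * 14
V = 2016 * pi
V = 6333.45
6333.45 units^3


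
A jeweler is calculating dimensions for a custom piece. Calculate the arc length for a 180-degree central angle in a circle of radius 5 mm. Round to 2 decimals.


Shape: circular arc
Radius r = 5 mm, Angle = 180 degrees
Formula: L = (angle/360) * 2 * pi * r
2 * pi * r = 10 * pi
L = (180/360) * 10 * pi
L = 5 * pi
L = 15.71
15.71 mm


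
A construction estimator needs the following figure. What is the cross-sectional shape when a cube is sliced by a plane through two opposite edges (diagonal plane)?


Solid: cube
Cutting plane: through two opposite edges (diagonal plane)
Visualize the intersection of the plane with the solid's surface.
The boundary of the cut region is a rectangle.
rectangle


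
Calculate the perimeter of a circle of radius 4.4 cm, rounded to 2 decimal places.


Shape: circle
Radius r = 4.4 cm
Formula: C = 2 * pi * r
C = 2 * pi * 4.4
C = 8.8 * pi
C = 27.65
27.65 cm


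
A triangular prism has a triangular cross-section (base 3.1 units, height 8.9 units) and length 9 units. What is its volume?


Shape: triangular prism
Triangle base = 3.1 units, triangle height = 8.9 units, prism length L = 9 units
Formula: V = (1/2 * b * h_tri) * L
Cross-section area = 0.5 * 3.1 * 8.9 = 13.795
V = 13.795 * 9
V = 124.155
124.155 units^3


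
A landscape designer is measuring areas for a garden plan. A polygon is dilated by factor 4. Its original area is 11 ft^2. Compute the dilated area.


Linear scale factor k = 4
Original area = 11 ft^2
Rule: under a linear scaling by k, areas scale by k^2.
k^2 = 4^2 = 16
New area = 11 * 16
New area = 176
176 ft^2


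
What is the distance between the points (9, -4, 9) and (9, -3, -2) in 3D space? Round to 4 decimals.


3D distance between two points
P1 = (9, -4, 9), P2 = (9, -3, -2)
Formula: d = sqrt((x2-x1)^2 + (y2-y1)^2 + (z2-z1)^2)
dx = 9 - 9 = 0
dy = -3 - -4 = 1
dz = -2 - 9 = -11
dx^2 + dy^2 + dz^2 = 0 + 1 + 121 = 122
d = sqrt(122)
d = 11.0454
11.0454 units


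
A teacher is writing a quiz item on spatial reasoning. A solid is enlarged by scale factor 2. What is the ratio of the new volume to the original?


Linear scale factor k = 2
Rule: under a linear scaling by k, volumes scale by k^3.
k^3 = 2 * 2 * 2
k^3 = 4 * 2
k^3 = 8
Volume scales by a factor of 8.
8 (dimensionless)


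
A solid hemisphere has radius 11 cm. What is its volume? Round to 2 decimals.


Shape: hemisphere (half of a sphere)
Radius r = 11 cm
Formula: V = (1/2) * (4/3) * pi * r^3 = (2/3) * pi * r^3
r^3 = 1331
(2/3) * 1331 = 887.333333
V = 887.333333 * pi
V = 2787.64
2787.64 cm^3


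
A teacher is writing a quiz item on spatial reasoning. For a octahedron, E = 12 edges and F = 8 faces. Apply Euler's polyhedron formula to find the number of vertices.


Polyhedron: octahedron
Euler's formula for convex polyhedra: V - E + F = 2
Given: E = 12 edges and F = 8 faces
Solve for V:
V = 2 + E - F = 2 + 12 - 8 = 6
6 vertices


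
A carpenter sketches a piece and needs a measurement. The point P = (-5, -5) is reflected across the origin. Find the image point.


Transformation: reflection
Original point: (-5, -5)
Rule for reflection through the origin: (x, y) -> (-x, -y)
Apply: (-5, -5) -> (5, 5)
(5, 5)


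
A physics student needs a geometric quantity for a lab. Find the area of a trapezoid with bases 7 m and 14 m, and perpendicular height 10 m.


Shape: trapezoid
Parallel sides a = 7 m, b = 14 m; Height h = 10 m
Formula: A = (a + b) * h / 2
a + b = 7 + 14 = 21
A = 21 * 10 / 2
A = 210 / 2
A = 105
105 m^2


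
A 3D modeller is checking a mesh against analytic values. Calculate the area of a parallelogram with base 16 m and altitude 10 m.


Shape: parallelogram
Base b = 16 m, Height h = 10 m
Formula: A = b * h
A = 16 * 10
A = 160
160 m^2


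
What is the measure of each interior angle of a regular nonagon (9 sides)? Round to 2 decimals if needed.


Shape: regular nonagon (9 sides)
Formula: interior angle = (n - 2) * 180 / n
(n - 2) = 7
(n - 2) * 180 = 1260
angle = 1260 / 9
angle = 140
140 degrees


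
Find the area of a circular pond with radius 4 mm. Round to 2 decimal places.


Shape: circle
Radius r = 4 mm
Formula: A = pi * r^2
r^2 = 4^2 = 16
A = pi * 16
A = 50.27
50.27 mm^2


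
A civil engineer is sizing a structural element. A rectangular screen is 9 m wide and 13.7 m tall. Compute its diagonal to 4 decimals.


Shape: rectangle (diagonal via Pythagoras)
Sides: 9 m and 13.7 m
Formula: d = sqrt(l^2 + w^2)
l^2 = 81, w^2 = 187.69
l^2 + w^2 = 268.69
d = sqrt(268.69)
d = 16.3918
16.3918 m


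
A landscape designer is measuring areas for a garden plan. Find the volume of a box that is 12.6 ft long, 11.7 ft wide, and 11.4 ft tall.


Shape: rectangular prism
l = 12.6 ft, w = 11.7 ft, h = 11.4 ft
Formula: V = l * w * h
V = 12.6 * 11.7 * 11.4
V = 147.42 * 11.4
V = 1680.588
1680.588 ft^3


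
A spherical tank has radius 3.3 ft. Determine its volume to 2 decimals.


Shape: sphere
Radius r = 3.3 ft
Formula: V = (4/3) * pi * r^3
r^3 = 35.937
(4/3) * 35.937 = 47.916
V = 47.916 * pi
V = 150.53
150.53 ft^3


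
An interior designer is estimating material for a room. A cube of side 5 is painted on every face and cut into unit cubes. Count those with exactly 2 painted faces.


Large cube: 5 x 5 x 5, cut into unit cubes.
n = 5, so n - 2 = 3
Cubes with 2 painted faces lie along the edges, excluding corners.
A cube has 12 edges; each contributes (n - 2) = 3 such cubes.
Count = 12 * 3 = 36
36 unit cubes


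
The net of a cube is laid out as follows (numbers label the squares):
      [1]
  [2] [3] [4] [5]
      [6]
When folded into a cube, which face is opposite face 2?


Net: cross layout. Take square 3 as the base (bottom).
Fold the four squares in the horizontal row up around 3: 2 -> left, 4 -> right, 5 wraps to the top.
Fold 1 and 6 up from 3: 1 -> back, 6 -> front.
Opposite pairs are therefore: (1, 6), (2, 4), (3, 5).
Face 2 is opposite face 4.
face 4


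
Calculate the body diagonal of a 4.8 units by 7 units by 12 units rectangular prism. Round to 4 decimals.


Shape: rectangular box (space diagonal)
l = 4.8 units, w = 7 units, h = 12 units
Visualize: the diagonal of the base, then a right triangle with that diagonal and the height.
Formula: d = sqrt(l^2 + w^2 + h^2)
l^2 + w^2 + h^2 = 23.04 + 49 + 144 = 216.04
d = sqrt(216.04)
d = 14.6983
14.6983 units


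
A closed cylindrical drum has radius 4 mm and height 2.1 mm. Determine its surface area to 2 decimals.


Shape: closed cylinder
Radius r = 4 mm, Height h = 2.1 mm
Formula: SA = 2*pi*r^2 + 2*pi*r*h = 2*pi*r*(r + h)
r + h = 6.1
2 * r * (r + h) = 2 * 4 * 6.1 = 48.8
SA = 48.8 * pi
SA = 153.31
153.31 mm^2


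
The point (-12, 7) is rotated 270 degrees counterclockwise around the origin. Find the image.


Transformation: rotation about the origin
Original point: (-12, 7)
Rule for 270 deg counterclockwise: (x, y) -> (y, -x)
Apply: (-12, 7) -> (7, 12)
(7, 12)


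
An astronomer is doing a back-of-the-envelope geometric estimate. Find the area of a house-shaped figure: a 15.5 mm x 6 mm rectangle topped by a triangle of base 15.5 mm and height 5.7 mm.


Composite shape: rectangle + triangle
Rectangle area = 15.5 * 6 = 93
Triangle area = 0.5 * 15.5 * 5.7 = 44.175
Total = 93 + 44.175
Total = 137.175
137.175 mm^2


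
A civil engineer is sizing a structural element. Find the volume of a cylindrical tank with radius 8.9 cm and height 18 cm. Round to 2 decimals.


Shape: cylinder
Radius r = 8.9 cm, Height h = 18 cm
Formula: V = pi * r^2 * h
r^2 = 79.21
V = pi * 79.21 * 18
V = 1425.78 * pi
V = 4479.22
4479.22 cm^3


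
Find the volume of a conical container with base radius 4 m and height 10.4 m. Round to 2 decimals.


Shape: cone
Radius r = 4 m, Height h = 10.4 m
Formula: V = (1/3) * pi * r^2 * h
r^2 = 16
pi * r^2 * h = pi * 16 * 10.4 = 166.4 * pi
V = 166.4 * pi / 3
V = 174.25
174.25 m^3


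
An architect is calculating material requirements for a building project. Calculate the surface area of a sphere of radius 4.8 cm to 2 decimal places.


Shape: sphere
Radius r = 4.8 cm
Formula: SA = 4 * pi * r^2
r^2 = 23.04
SA = 4 * pi * 23.04
SA = 92.16 * pi
SA = 289.53
289.53 cm^2


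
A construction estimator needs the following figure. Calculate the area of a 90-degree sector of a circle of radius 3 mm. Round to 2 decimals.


Shape: circular sector
Radius r = 3 mm, Angle = 90 degrees
Formula: A = (angle/360) * pi * r^2
r^2 = 9
Fraction of circle = 90/360
A = (90/360) * pi * 9
A = 2.25 * pi
A = 7.07
7.07 mm^2


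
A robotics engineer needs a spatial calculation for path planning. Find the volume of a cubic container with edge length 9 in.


Shape: cube
Side s = 9 in
Formula: V = s^3
V = 9 * 9 * 9
V = 81 * 9
V = 729
729 in^3


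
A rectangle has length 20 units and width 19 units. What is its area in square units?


Shape: rectangle
Length l = 20 units, Width w = 19 units
Formula: A = l * w
A = 20 * 19
A = 380
380 units^2


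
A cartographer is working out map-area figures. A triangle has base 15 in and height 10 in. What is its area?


Shape: triangle
Base b = 15 in, Height h = 10 in
Formula: A = (1/2) * b * h
A = 0.5 * 15 * 10
A = 0.5 * 150
A = 75
75 in^2


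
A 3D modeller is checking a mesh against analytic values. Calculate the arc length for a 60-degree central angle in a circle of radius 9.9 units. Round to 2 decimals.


Shape: circular arc
Radius r = 9.9 units, Angle = 60 degrees
Formula: L = (angle/360) * 2 * pi * r
2 * pi * r = 19.8 * pi
L = (60/360) * 19.8 * pi
L = 3.3 * pi
L = 10.37
10.37 units


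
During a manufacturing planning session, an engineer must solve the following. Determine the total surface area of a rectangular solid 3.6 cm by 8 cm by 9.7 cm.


Shape: rectangular prism
l = 3.6 cm, w = 8 cm, h = 9.7 cm
Formula: SA = 2(lw + lh + wh)
lw = 28.8, lh = 34.92, wh = 77.6
lw + lh + wh = 141.32
SA = 2 * 141.32
SA = 282.64
282.64 cm^2


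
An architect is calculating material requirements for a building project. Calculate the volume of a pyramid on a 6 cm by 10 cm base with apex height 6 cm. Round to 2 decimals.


Shape: rectangular pyramid
Base: 6 cm x 10 cm, Height h = 6 cm
Formula: V = (1/3) * base_area * h
base_area = 6 * 10 = 60
base_area * h = 60 * 6 = 360
V = 360 / 3
V = 120
120 cm^3


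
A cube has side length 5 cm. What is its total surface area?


Shape: cube
Side s = 5 cm
A cube has 6 square faces.
Formula: SA = 6 * s^2
s^2 = 25
SA = 6 * 25
SA = 150
150 cm^2


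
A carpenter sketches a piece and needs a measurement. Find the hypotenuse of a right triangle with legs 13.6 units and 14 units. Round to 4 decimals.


Shape: right triangle
Legs a = 13.6 units, b = 14 units
Formula: c = sqrt(a^2 + b^2)
a^2 = 184.96, b^2 = 196
a^2 + b^2 = 380.96
c = sqrt(380.96)
c = 19.5182
19.5182 units


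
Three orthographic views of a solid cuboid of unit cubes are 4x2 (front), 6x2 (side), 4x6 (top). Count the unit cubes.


Orthographic views of a solid rectangular block:
Front view 4 x 2 -> length = 4, height = 2
Side view 6 x 2 -> width = 6, height = 2 (consistent)
Top view 4 x 6 -> confirms length = 4, width = 6
The block is 4 x 6 x 2.
Total unit cubes = 4 * 6 * 2 = 48
48 unit cubes


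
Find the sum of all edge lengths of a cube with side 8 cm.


Shape: cube
Side s = 8 cm
A cube has 12 edges, all equal.
Formula: total edge length = 12 * s
Total = 12 * 8
Total = 96
96 cm


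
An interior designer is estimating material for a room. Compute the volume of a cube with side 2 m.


Shape: cube
Side s = 2 m
Formula: V = s^3
V = 2 * 2 * 2
V = 4 * 2
V = 8
8 m^3


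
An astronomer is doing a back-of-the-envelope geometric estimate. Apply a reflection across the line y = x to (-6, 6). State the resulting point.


Transformation: reflection
Original point: (-6, 6)
Rule for reflection over y = x: (x, y) -> (y, x)
Apply: (-6, 6) -> (6, -6)
(6, -6)


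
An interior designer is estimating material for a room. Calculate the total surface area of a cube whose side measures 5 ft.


Shape: cube
Side s = 5 ft
A cube has 6 square faces.
Formula: SA = 6 * s^2
s^2 = 25
SA = 6 * 25
SA = 150
150 ft^2


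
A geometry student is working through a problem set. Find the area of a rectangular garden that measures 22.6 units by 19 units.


Shape: rectangle
Length l = 22.6 units, Width w = 19 units
Formula: A = l * w
A = 22.6 * 19
A = 429.4
429.4 units^2


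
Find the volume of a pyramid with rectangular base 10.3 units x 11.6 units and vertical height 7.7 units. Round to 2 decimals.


Shape: rectangular pyramid
Base: 10.3 units x 11.6 units, Height h = 7.7 units
Formula: V = (1/3) * base_area * h
base_area = 10.3 * 11.6 = 119.48
base_area * h = 119.48 * 7.7 = 919.996
V = 919.996 / 3
V = 306.67
306.67 units^3


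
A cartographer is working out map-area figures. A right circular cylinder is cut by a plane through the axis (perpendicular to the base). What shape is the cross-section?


Solid: right circular cylinder
Cutting plane: through the axis (perpendicular to the base)
Visualize the intersection of the plane with the solid's surface.
The boundary of the cut region is a rectangle.
rectangle


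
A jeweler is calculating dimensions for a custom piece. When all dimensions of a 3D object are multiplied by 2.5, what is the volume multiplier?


Linear scale factor k = 2.5
Rule: under a linear scaling by k, volumes scale by k^3.
k^3 = 2.5 * 2.5 * 2.5
k^3 = 6.25 * 2.5
k^3 = 15.625
Volume scales by a factor of 15.625.
15.625 (dimensionless)


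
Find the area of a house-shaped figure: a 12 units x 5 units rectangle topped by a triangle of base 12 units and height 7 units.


Composite shape: rectangle + triangle
Rectangle area = 12 * 5 = 60
Triangle area = 0.5 * 12 * 7 = 42
Total = 60 + 42
Total = 102
102 units^2


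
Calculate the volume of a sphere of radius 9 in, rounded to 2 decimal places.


Shape: sphere
Radius r = 9 in
Formula: V = (4/3) * pi * r^3
r^3 = 729
(4/3) * 729 = 972
V = 972 * pi
V = 3053.63
3053.63 in^3


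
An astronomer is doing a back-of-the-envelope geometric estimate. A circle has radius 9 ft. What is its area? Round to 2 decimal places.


Shape: circle
Radius r = 9 ft
Formula: A = pi * r^2
r^2 = 9^2 = 81
A = pi * 81
A = 254.47
254.47 ft^2


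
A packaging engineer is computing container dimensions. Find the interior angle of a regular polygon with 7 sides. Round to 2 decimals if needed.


Shape: regular heptagon (7 sides)
Formula: interior angle = (n - 2) * 180 / n
(n - 2) = 5
(n - 2) * 180 = 900
angle = 900 / 7
angle = 128.57
128.57 degrees


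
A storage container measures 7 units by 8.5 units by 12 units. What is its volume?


Shape: rectangular prism
l = 7 units, w = 8.5 units, h = 12 units
Formula: V = l * w * h
V = 7 * 8.5 * 12
V = 59.5 * 12
V = 714
714 units^3


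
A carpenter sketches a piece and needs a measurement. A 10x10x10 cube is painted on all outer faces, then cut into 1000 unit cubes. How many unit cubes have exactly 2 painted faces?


Large cube: 10 x 10 x 10, cut into unit cubes.
n = 10, so n - 2 = 8
Cubes with 2 painted faces lie along the edges, excluding corners.
A cube has 12 edges; each contributes (n - 2) = 8 such cubes.
Count = 12 * 8 = 96
96 unit cubes


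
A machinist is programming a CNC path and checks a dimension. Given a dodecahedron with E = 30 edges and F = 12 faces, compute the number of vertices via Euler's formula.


Polyhedron: dodecahedron
Euler's formula for convex polyhedra: V - E + F = 2
Given: E = 30 edges and F = 12 faces
Solve for V:
V = 2 + E - F = 2 + 30 - 12 = 20
20 vertices


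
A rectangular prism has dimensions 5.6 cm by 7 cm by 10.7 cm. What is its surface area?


Shape: rectangular prism
l = 5.6 cm, w = 7 cm, h = 10.7 cm
Formula: SA = 2(lw + lh + wh)
lw = 39.2, lh = 59.92, wh = 74.9
lw + lh + wh = 174.02
SA = 2 * 174.02
SA = 348.04
348.04 cm^2


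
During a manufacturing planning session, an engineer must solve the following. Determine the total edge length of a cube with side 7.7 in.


Shape: cube
Side s = 7.7 in
A cube has 12 edges, all equal.
Formula: total edge length = 12 * s
Total = 12 * 7.7
Total = 92.4
92.4 in


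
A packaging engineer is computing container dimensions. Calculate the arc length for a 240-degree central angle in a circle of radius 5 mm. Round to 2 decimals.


Shape: circular arc
Radius r = 5 mm, Angle = 240 degrees
Formula: L = (angle/360) * 2 * pi * r
2 * pi * r = 10 * pi
L = (240/360) * 10 * pi
L = 6.666667 * pi
L = 20.94
20.94 mm


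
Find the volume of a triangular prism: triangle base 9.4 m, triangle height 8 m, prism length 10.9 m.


Shape: triangular prism
Triangle base = 9.4 m, triangle height = 8 m, prism length L = 10.9 m
Formula: V = (1/2 * b * h_tri) * L
Cross-section area = 0.5 * 9.4 * 8 = 37.6
V = 37.6 * 10.9
V = 409.84
409.84 m^3


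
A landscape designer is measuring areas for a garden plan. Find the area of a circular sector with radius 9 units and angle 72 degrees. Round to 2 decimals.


Shape: circular sector
Radius r = 9 units, Angle = 72 degrees
Formula: A = (angle/360) * pi * r^2
r^2 = 81
Fraction of circle = 72/360
A = (72/360) * pi * 81
A = 16.2 * pi
A = 50.89
50.89 units^2


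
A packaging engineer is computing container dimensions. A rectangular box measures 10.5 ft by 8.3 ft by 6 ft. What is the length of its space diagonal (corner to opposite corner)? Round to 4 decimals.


Shape: rectangular box (space diagonal)
l = 10.5 ft, w = 8.3 ft, h = 6 ft
Visualize: the diagonal of the base, then a right triangle with that diagonal and the height.
Formula: d = sqrt(l^2 + w^2 + h^2)
l^2 + w^2 + h^2 = 110.25 + 68.89 + 36 = 215.14
d = sqrt(215.14)
d = 14.6677
14.6677 ft


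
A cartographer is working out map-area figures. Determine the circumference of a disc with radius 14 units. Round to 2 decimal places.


Shape: circle
Radius r = 14 units
Formula: C = 2 * pi * r
C = 2 * pi * 14
C = 28 * pi
C = 87.96
87.96 units


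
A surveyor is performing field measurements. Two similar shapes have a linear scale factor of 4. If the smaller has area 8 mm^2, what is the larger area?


Linear scale factor k = 4
Original area = 8 mm^2
Rule: under a linear scaling by k, areas scale by k^2.
k^2 = 4^2 = 16
New area = 8 * 16
New area = 128
128 mm^2


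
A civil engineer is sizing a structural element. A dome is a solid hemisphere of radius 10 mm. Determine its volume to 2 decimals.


Shape: hemisphere (half of a sphere)
Radius r = 10 mm
Formula: V = (1/2) * (4/3) * pi * r^3 = (2/3) * pi * r^3
r^3 = 1000
(2/3) * 1000 = 666.666667
V = 666.666667 * pi
V = 2094.4
2094.4 mm^3


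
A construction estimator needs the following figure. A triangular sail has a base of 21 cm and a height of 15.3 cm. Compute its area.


Shape: triangle
Base b = 21 cm, Height h = 15.3 cm
Formula: A = (1/2) * b * h
A = 0.5 * 21 * 15.3
A = 0.5 * 321.3
A = 160.65
160.65 cm^2


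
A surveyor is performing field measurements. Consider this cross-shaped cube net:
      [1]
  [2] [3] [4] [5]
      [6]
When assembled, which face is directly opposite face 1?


Net: cross layout. Take square 3 as the base (bottom).
Fold the four squares in the horizontal row up around 3: 2 -> left, 4 -> right, 5 wraps to the top.
Fold 1 and 6 up from 3: 1 -> back, 6 -> front.
Opposite pairs are therefore: (1, 6), (2, 4), (3, 5).
Face 1 is opposite face 6.
face 6


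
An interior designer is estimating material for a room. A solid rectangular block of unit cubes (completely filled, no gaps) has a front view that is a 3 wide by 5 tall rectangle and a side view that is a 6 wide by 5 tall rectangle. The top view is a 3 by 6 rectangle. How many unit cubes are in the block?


Orthographic views of a solid rectangular block:
Front view 3 x 5 -> length = 3, height = 5
Side view 6 x 5 -> width = 6, height = 5 (consistent)
Top view 3 x 6 -> confirms length = 3, width = 6
The block is 3 x 6 x 5.
Total unit cubes = 3 * 6 * 5 = 90
90 unit cubes


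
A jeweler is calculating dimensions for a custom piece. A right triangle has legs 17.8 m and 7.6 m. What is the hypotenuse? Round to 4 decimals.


Shape: right triangle
Legs a = 17.8 m, b = 7.6 m
Formula: c = sqrt(a^2 + b^2)
a^2 = 316.84, b^2 = 57.76
a^2 + b^2 = 374.6
c = sqrt(374.6)
c = 19.3546
19.3546 m


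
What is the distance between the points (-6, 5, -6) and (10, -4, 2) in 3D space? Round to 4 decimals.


3D distance between two points
P1 = (-6, 5, -6), P2 = (10, -4, 2)
Formula: d = sqrt((x2-x1)^2 + (y2-y1)^2 + (z2-z1)^2)
dx = 10 - -6 = 16
dy = -4 - 5 = -9
dz = 2 - -6 = 8
dx^2 + dy^2 + dz^2 = 256 + 81 + 64 = 401
d = sqrt(401)
d = 20.025
20.025 units


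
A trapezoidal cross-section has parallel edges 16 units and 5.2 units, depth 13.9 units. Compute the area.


Shape: trapezoid
Parallel sides a = 16 units, b = 5.2 units; Height h = 13.9 units
Formula: A = (a + b) * h / 2
a + b = 16 + 5.2 = 21.2
A = 21.2 * 13.9 / 2
A = 294.68 / 2
A = 147.34
147.34 units^2


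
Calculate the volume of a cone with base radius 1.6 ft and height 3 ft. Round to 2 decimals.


Shape: cone
Radius r = 1.6 ft, Height h = 3 ft
Formula: V = (1/3) * pi * r^2 * h
r^2 = 2.56
pi * r^2 * h = pi * 2.56 * 3 = 7.68 * pi
V = 7.68 * pi / 3
V = 8.04
8.04 ft^3


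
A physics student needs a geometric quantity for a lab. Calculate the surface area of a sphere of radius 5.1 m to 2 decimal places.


Shape: sphere
Radius r = 5.1 m
Formula: SA = 4 * pi * r^2
r^2 = 26.01
SA = 4 * pi * 26.01
SA = 104.04 * pi
SA = 326.85
326.85 m^2


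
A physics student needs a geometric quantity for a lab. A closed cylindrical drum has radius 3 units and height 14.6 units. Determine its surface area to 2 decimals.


Shape: closed cylinder
Radius r = 3 units, Height h = 14.6 units
Formula: SA = 2*pi*r^2 + 2*pi*r*h = 2*pi*r*(r + h)
r + h = 17.6
2 * r * (r + h) = 2 * 3 * 17.6 = 105.6
SA = 105.6 * pi
SA = 331.75
331.75 units^2


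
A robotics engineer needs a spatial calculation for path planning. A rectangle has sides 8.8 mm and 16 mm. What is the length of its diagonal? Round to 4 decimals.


Shape: rectangle (diagonal via Pythagoras)
Sides: 8.8 mm and 16 mm
Formula: d = sqrt(l^2 + w^2)
l^2 = 77.44, w^2 = 256
l^2 + w^2 = 333.44
d = sqrt(333.44)
d = 18.2603
18.2603 mm


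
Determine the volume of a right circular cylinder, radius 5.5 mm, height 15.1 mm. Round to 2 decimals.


Shape: cylinder
Radius r = 5.5 mm, Height h = 15.1 mm
Formula: V = pi * r^2 * h
r^2 = 30.25
V = pi * 30.25 * 15.1
V = 456.775 * pi
V = 1435
1435 mm^3


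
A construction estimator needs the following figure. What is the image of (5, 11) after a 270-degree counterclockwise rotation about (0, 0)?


Transformation: rotation about the origin
Original point: (5, 11)
Rule for 270 deg counterclockwise: (x, y) -> (y, -x)
Apply: (5, 11) -> (11, -5)
(11, -5)


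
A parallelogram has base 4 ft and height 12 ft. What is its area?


Shape: parallelogram
Base b = 4 ft, Height h = 12 ft
Formula: A = b * h
A = 4 * 12
A = 48
48 ft^2


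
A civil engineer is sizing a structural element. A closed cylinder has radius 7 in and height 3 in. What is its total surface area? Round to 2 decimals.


Shape: closed cylinder
Radius r = 7 in, Height h = 3 in
Formula: SA = 2*pi*r^2 + 2*pi*r*h = 2*pi*r*(r + h)
r + h = 10
2 * r * (r + h) = 2 * 7 * 10 = 140
SA = 140 * pi
SA = 439.82
439.82 in^2


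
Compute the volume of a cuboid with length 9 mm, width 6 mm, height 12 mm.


Shape: rectangular prism
l = 9 mm, w = 6 mm, h = 12 mm
Formula: V = l * w * h
V = 9 * 6 * 12
V = 54 * 12
V = 648
648 mm^3


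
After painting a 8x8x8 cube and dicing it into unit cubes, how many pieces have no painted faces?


Large cube: 8 x 8 x 8, cut into unit cubes.
n = 8, so n - 2 = 6
Unpainted cubes form the interior (n - 2)^3 block.
(n - 2)^3 = 6^3 = 216
216 unit cubes


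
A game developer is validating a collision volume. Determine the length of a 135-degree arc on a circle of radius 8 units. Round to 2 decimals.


Shape: circular arc
Radius r = 8 units, Angle = 135 degrees
Formula: L = (angle/360) * 2 * pi * r
2 * pi * r = 16 * pi
L = (135/360) * 16 * pi
L = 6 * pi
L = 18.85
18.85 units


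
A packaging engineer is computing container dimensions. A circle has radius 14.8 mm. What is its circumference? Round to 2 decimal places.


Shape: circle
Radius r = 14.8 mm
Formula: C = 2 * pi * r
C = 2 * pi * 14.8
C = 29.6 * pi
C = 92.99
92.99 mm


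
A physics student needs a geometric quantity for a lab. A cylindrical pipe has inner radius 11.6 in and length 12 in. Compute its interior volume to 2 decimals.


Shape: cylinder
Radius r = 11.6 in, Height h = 12 in
Formula: V = pi * r^2 * h
r^2 = 134.56
V = pi * 134.56 * 12
V = 1614.72 * pi
V = 5072.79
5072.79 in^3


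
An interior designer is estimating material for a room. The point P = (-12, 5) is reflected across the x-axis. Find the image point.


Transformation: reflection
Original point: (-12, 5)
Rule for reflection over the x-axis: (x, y) -> (x, -y)
Apply: (-12, 5) -> (-12, -5)
(-12, -5)


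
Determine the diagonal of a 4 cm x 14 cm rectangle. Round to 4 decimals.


Shape: rectangle (diagonal via Pythagoras)
Sides: 4 cm and 14 cm
Formula: d = sqrt(l^2 + w^2)
l^2 = 16, w^2 = 196
l^2 + w^2 = 212
d = sqrt(212)
d = 14.5602
14.5602 cm


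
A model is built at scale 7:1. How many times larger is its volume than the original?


Linear scale factor k = 7
Rule: under a linear scaling by k, volumes scale by k^3.
k^3 = 7 * 7 * 7
k^3 = 49 * 7
k^3 = 343
Volume scales by a factor of 343.
343 (dimensionless)
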